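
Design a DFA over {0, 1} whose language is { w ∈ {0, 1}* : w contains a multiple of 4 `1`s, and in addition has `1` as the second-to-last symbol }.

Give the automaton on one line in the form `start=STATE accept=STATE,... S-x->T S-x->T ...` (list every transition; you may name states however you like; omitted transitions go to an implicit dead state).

start=S0 accept=S5,S7 S0-0->S0 S0-1->S1 S1-0->S1 S1-1->S2 S2-0->S2 S2-1->S3 S3-0->S4 S3-1->S5 S4-0->S4 S4-1->S6 S5-0->S7 S5-1->S1 S6-0->S7 S6-1->S1 S7-0->S0 S7-1->S1

Handle the two conditions separately and then intersect. The first has 4 states tracking the count of `1`s modulo 4; the second has 7 states tracking the last 2 symbols read. A product state is a pair (one from each), accepting exactly when both do. After merging equivalent states the machine shrinks.
With 8 states:
        0   1  
>  S0   S0  S1 
   S1   S1  S2 
   S2   S2  S3 
   S3   S4  S5 
   S4   S4  S6 
 * S5   S7  S1 
   S6   S7  S1 
 * S7   S0  S1 
(> = start, * = accepting)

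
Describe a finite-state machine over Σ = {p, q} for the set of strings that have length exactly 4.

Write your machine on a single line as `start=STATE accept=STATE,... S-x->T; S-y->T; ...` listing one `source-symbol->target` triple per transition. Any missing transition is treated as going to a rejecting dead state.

start=A; accept=E; A-p->B; A-q->B; B-p->C; B-q->C; C-p->D; C-q->D; D-p->E; D-q->E; E-p->F; E-q->F; F-p->F; F-q->F

Count input length up to 5: every symbol moves from A toward F, which means 'more than 4' and absorbs. Accept from {E}.
6 states suffice.
       p  q 
>  A   B  B 
   B   C  C 
   C   D  D 
   D   E  E 
 * E   F  F 
   F   F  F 
(> = start, * = accepting)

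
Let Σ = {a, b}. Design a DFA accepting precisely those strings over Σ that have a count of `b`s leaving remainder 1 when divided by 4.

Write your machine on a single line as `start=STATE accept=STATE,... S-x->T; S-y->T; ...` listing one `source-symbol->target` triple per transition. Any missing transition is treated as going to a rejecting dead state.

start=q0; accept=q1; q0-a->q0; q0-b->q1; q1-a->q1; q1-b->q2; q2-a->q2; q2-b->q3; q3-a->q3; q3-b->q0

The only thing that matters is how many `b`s have appeared, reduced mod 4. Use one state per residue: q0 for 0, …, q3 for 3. Reading `b` moves to the next residue; anything else stays put. q1 is accepting.
4 states suffice.
        a   b  
>  q0   q0  q1 
 * q1   q1  q2 
   q2   q2  q3 
   q3   q3  q0 
(> = start, * = accepting)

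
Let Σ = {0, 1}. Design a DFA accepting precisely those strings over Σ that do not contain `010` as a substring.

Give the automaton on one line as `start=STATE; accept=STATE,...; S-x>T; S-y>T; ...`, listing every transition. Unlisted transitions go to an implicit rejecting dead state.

start=A; accept=A,B,C; A-0>B; A-1>A; B-0>B; B-1>C; C-0>D; C-1>A; D-0>D; D-1>D

Track partial matches of the forbidden pattern `010`. State D is a dead state reached once `010` has occurred; every other state accepts. A means no part of `010` is currently matched.
With 4 states:
       0  1 
>* A   B  A 
 * B   B  C 
 * C   D  A 
   D   D  D 
(> = start, * = accepting)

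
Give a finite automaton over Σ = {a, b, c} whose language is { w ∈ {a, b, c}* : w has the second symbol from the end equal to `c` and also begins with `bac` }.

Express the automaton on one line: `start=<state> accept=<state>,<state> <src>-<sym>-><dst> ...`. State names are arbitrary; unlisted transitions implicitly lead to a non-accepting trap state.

start=q0 accept=q5,q6 q0-a->q1 q0-b->q2 q0-c->q1 q1-a->q1 q1-b->q1 q1-c->q1 q2-a->q3 q2-b->q1 q2-c->q1 q3-a->q1 q3-b->q1 q3-c->q4 q4-a->q5 q4-b->q5 q4-c->q6 q5-a->q7 q5-b->q7 q5-c->q4 q6-a->q5 q6-b->q5 q6-c->q6 q7-a->q7 q7-b->q7 q7-c->q4

Handle the two conditions separately and then intersect. The first has 13 states tracking the last 2 symbols read; the second has 5 states tracking whether the input so far still matches the prefix `bac`. A product state is a pair (one from each), accepting exactly when both do. Equivalent product states are then merged.
        a   b   c  
>  q0   q1  q2  q1 
   q1   q1  q1  q1 
   q2   q3  q1  q1 
   q3   q1  q1  q4 
   q4   q5  q5  q6 
 * q5   q7  q7  q4 
 * q6   q5  q5  q6 
   q7   q7  q7  q4 
(> = start, * = accepting)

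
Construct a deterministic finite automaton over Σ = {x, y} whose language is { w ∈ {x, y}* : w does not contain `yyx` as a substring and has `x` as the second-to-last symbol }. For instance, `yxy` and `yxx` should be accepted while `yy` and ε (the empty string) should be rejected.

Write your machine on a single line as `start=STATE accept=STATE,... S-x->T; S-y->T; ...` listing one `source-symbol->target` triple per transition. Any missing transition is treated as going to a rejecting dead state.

start=s0; accept=s3,s4; s0-x->s1; s0-y->s2; s1-x->s3; s1-y->s4; s2-x->s5; s2-y->s6; s3-x->s3; s3-y->s4; s4-x->s5; s4-y->s6; s5-x->s3; s5-y->s4; s6-x->s7; s6-y->s6; s7-x->s8; s7-y->s9; s8-x->s8; s8-y->s9; s9-x->s7; s9-y->s10; s10-x->s7; s10-y->s10

Run two small machines in parallel and take their product. One (4 states) tracks partial matches of the forbidden pattern `yyx`; the other (7 states) tracks the last 2 symbols read. Each combined state is a pair, one component from each; accept when both components accept.
11 states suffice.
          x    y  
>  s0     s1   s2 
   s1     s3   s4 
   s2     s5   s6 
 * s3     s3   s4 
 * s4     s5   s6 
   s5     s3   s4 
   s6     s7   s6 
   s7     s8   s9 
   s8     s8   s9 
   s9     s7  s10 
   s10    s7  s10 
(> = start, * = accepting)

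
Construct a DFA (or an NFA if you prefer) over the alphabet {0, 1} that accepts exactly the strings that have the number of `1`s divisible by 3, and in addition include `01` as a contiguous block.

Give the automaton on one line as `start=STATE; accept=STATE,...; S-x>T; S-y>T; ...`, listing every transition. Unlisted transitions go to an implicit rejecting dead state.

start=s0; accept=s8; s0-0>s1; s0-1>s2; s1-0>s1; s1-1>s3; s2-0>s4; s2-1>s5; s3-0>s3; s3-1>s6; s4-0>s4; s4-1>s6; s5-0>s7; s5-1>s0; s6-0>s6; s6-1>s8; s7-0>s7; s7-1>s8; s8-0>s8; s8-1>s3

Build one automaton per condition and run them in lockstep. One (3 states) tracks the count of `1`s modulo 3; the other (3 states) tracks whether and how much of `01` has been seen. Each combined state is a pair, one component from each; accept when both components accept.
A 9-state machine:
        0   1  
>  s0   s1  s2 
   s1   s1  s3 
   s2   s4  s5 
   s3   s3  s6 
   s4   s4  s6 
   s5   s7  s0 
   s6   s6  s8 
   s7   s7  s8 
 * s8   s8  s3 
(> = start, * = accepting)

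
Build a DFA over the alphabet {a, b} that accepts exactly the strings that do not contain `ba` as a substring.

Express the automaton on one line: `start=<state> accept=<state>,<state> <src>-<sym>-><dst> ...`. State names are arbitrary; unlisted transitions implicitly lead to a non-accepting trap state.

start=q0 accept=q0,q1 q0-a->q0 q0-b->q1 q1-a->q2 q1-b->q1 q2-a->q2 q2-b->q2

This is the complement of 'contains `ba`'. Use the same substring-matching states — q0 through q2 holding how much of `ba` has just been matched — but flip the accepting set: everything except the trap q2 accepts.
        a   b  
>* q0   q0  q1 
 * q1   q2  q1 
   q2   q2  q2 
(> = start, * = accepting)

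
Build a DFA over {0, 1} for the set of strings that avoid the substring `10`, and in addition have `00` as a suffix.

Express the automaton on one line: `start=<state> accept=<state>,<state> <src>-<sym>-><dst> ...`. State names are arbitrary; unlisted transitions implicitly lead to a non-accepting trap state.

start=q0 accept=q3 q0-0->q1 q0-1->q2 q1-0->q3 q1-1->q2 q2-0->q4 q2-1->q2 q3-0->q3 q3-1->q2 q4-0->q5 q4-1->q6 q5-0->q5 q5-1->q6 q6-0->q4 q6-1->q6

Build one automaton per condition and run them in lockstep. The first has 3 states tracking partial matches of the forbidden pattern `10`; the second has 3 states tracking how much of the suffix `00` has currently been matched. A product state is a pair (one from each), accepting exactly when both do.
A 7-state machine:
        0   1  
>  q0   q1  q2 
   q1   q3  q2 
   q2   q4  q2 
 * q3   q3  q2 
   q4   q5  q6 
   q5   q5  q6 
   q6   q4  q6 
(> = start, * = accepting)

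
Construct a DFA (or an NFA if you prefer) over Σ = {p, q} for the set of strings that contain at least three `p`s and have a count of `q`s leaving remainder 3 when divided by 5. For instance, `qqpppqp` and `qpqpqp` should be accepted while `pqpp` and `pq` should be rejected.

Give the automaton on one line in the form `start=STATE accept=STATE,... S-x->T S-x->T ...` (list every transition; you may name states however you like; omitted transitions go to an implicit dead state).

Build one automaton per condition and run them in lockstep. One (5 states) tracks the count of `p`s, saturating at 4; the other (5 states) tracks the count of `q`s modulo 5. Each combined state is a pair, one component from each; accept when both components accept. Equivalent product states are then merged.
A 20-state machine:
       p  q 
>  A   B  C 
   B   D  E 
   C   E  F 
   D   G  H 
   E   H  I 
   F   I  J 
   G   G  K 
   H   K  L 
   I   L  M 
   J   M  N 
   K   K  O 
   L   O  P 
   M   P  Q 
   N   Q  A 
   O   O  R 
   P   R  S 
   Q   S  B 
 * R   R  T 
   S   T  D 
   T   T  G 
(> = start, * = accepting)

start=A accept=R A-p->B A-q->C B-p->D B-q->E C-p->E C-q->F D-p->G D-q->H E-p->H E-q->I F-p->I F-q->J G-p->G G-q->K H-p->K H-q->L I-p->L I-q->M J-p->M J-q->N K-p->K K-q->O L-p->O L-q->P M-p->P M-q->Q N-p->Q N-q->A O-p->O O-q->R P-p->R P-q->S Q-p->S Q-q->B R-p->R R-q->T S-p->T S-q->D T-p->T T-q->G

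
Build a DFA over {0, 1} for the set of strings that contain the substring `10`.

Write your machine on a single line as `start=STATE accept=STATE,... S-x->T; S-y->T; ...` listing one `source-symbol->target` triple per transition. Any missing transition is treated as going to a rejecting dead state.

start=s0; accept=s2; s0-0->s0; s0-1->s1; s1-0->s2; s1-1->s1; s2-0->s2; s2-1->s2

States s0..s1 record the length of the longest prefix of `10` that matches the current input suffix. Reaching s2 means `10` has been seen, and we stay there forever. Accept from s2.
A 3-state machine:
        0   1  
>  s0   s0  s1 
   s1   s2  s1 
 * s2   s2  s2 
(> = start, * = accepting)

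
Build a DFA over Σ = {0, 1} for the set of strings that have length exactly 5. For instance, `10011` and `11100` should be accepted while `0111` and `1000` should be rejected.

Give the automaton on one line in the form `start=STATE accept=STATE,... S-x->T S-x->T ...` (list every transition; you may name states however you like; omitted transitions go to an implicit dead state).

start=s0 accept=s5 s0-0->s1 s0-1->s1 s1-0->s2 s1-1->s2 s2-0->s3 s2-1->s3 s3-0->s4 s3-1->s4 s4-0->s5 s4-1->s5 s5-0->s6 s5-1->s6 s6-0->s6 s6-1->s6

Count input length up to 6: every symbol moves from s0 toward s6, which means 'more than 5' and absorbs. Accept from {s5}.
A 7-state machine:
        0   1  
>  s0   s1  s1 
   s1   s2  s2 
   s2   s3  s3 
   s3   s4  s4 
   s4   s5  s5 
 * s5   s6  s6 
   s6   s6  s6 
(> = start, * = accepting)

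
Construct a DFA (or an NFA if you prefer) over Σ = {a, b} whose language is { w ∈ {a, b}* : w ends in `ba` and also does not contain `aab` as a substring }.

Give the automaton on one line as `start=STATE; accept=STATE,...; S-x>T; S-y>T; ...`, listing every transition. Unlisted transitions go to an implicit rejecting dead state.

Run two small machines in parallel and take their product. The first has 3 states tracking how much of the suffix `ba` has currently been matched; the second has 4 states tracking partial matches of the forbidden pattern `aab`. A product state is a pair (one from each), accepting exactly when both do. After merging equivalent states the machine shrinks.
A 5-state machine:
        a   b  
>  s0   s1  s2 
   s1   s3  s2 
   s2   s4  s2 
   s3   s3  s3 
 * s4   s3  s2 
(> = start, * = accepting)

start=s0; accept=s4; s0-a>s1; s0-b>s2; s1-a>s3; s1-b>s2; s2-a>s4; s2-b>s2; s3-a>s3; s3-b>s3; s4-a>s3; s4-b>s2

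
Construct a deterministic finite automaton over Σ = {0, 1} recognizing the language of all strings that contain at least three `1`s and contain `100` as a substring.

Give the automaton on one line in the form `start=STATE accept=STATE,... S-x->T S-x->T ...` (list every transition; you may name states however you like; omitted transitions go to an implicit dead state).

start=s0 accept=s9 s0-0->s0 s0-1->s1 s1-0->s2 s1-1->s3 s2-0->s4 s2-1->s3 s3-0->s5 s3-1->s6 s4-0->s4 s4-1->s7 s5-0->s7 s5-1->s6 s6-0->s8 s6-1->s6 s7-0->s7 s7-1->s9 s8-0->s9 s8-1->s6 s9-0->s9 s9-1->s9

Run two small machines in parallel and take their product. The first has 5 states tracking the count of `1`s, saturating at 4; the second has 4 states tracking whether and how much of `100` has been seen. A product state is a pair (one from each), accepting exactly when both do. After merging equivalent states the machine shrinks.
With 10 states:
        0   1  
>  s0   s0  s1 
   s1   s2  s3 
   s2   s4  s3 
   s3   s5  s6 
   s4   s4  s7 
   s5   s7  s6 
   s6   s8  s6 
   s7   s7  s9 
   s8   s9  s6 
 * s9   s9  s9 
(> = start, * = accepting)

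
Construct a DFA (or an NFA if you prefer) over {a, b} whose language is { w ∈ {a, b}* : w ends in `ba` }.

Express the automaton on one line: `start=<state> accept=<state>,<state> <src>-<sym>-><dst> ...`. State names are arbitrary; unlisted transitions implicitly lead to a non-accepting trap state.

start=S0 accept=S2 S0-a->S0 S0-b->S1 S1-a->S2 S1-b->S1 S2-a->S0 S2-b->S1

Remember how much of `ba` the current input suffix matches. State S0 means no match yet; S1 means the last symbol is `b`; S2 means the last 2 symbols are `ba`. Only S2 accepts. On a mismatch, fall back to the longest proper suffix that is still a prefix of `ba`.
A 3-state machine:
        a   b  
>  S0   S0  S1 
   S1   S2  S1 
 * S2   S0  S1 
(> = start, * = accepting)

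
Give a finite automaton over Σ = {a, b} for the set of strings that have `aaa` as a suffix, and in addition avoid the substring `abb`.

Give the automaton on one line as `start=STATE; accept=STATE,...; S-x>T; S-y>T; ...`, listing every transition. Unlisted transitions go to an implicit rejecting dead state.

start=q0; accept=q4; q0-a>q1; q0-b>q0; q1-a>q2; q1-b>q3; q2-a>q4; q2-b>q3; q3-a>q1; q3-b>q5; q4-a>q4; q4-b>q3; q5-a>q5; q5-b>q5

Build one automaton per condition and run them in lockstep. One (4 states) tracks how much of the suffix `aaa` has currently been matched; the other (4 states) tracks partial matches of the forbidden pattern `abb`. Each combined state is a pair, one component from each; accept when both components accept. Minimizing collapses redundant product states.
        a   b  
>  q0   q1  q0 
   q1   q2  q3 
   q2   q4  q3 
   q3   q1  q5 
 * q4   q4  q3 
   q5   q5  q5 
(> = start, * = accepting)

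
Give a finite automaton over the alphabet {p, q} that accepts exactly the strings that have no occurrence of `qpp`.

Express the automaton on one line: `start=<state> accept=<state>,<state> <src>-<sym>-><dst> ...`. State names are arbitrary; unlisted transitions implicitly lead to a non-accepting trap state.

start=s0 accept=s0,s1,s2 s0-p->s0 s0-q->s1 s1-p->s2 s1-q->s1 s2-p->s3 s2-q->s1 s3-p->s3 s3-q->s3

This is the complement of 'contains `qpp`'. Use the same substring-matching states — s0 through s3 holding how much of `qpp` has just been matched — but flip the accepting set: everything except the trap s3 accepts.
        p   q  
>* s0   s0  s1 
 * s1   s2  s1 
 * s2   s3  s1 
   s3   s3  s3 
(> = start, * = accepting)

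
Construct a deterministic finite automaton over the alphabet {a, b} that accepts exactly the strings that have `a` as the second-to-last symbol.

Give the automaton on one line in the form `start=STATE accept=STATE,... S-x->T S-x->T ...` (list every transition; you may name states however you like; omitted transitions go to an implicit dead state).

start=S0 accept=S3,S4 S0-a->S1 S0-b->S2 S1-a->S3 S1-b->S4 S2-a->S5 S2-b->S6 S3-a->S3 S3-b->S4 S4-a->S5 S4-b->S6 S5-a->S3 S5-b->S4 S6-a->S5 S6-b->S6

A DFA must remember the last 2 symbols (since which symbol is second-to-last isn't known until the input ends). Use one state per possible window of the last ≤2 symbols; accept from those whose window starts with `a`.
7 states suffice.
        a   b  
>  S0   S1  S2 
   S1   S3  S4 
   S2   S5  S6 
 * S3   S3  S4 
 * S4   S5  S6 
   S5   S3  S4 
   S6   S5  S6 
(> = start, * = accepting)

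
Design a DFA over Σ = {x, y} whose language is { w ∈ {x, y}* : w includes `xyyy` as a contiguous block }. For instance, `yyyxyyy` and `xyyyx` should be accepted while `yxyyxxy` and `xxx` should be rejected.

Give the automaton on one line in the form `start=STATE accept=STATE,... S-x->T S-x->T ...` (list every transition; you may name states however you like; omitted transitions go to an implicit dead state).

States S0..S3 record the length of the longest prefix of `xyyy` that matches the current input suffix. Reaching S4 means `xyyy` has been seen, and we stay there forever. Accept from S4.
With 5 states:
        x   y  
>  S0   S1  S0 
   S1   S1  S2 
   S2   S1  S3 
   S3   S1  S4 
 * S4   S4  S4 
(> = start, * = accepting)

start=S0 accept=S4 S0-x->S1 S0-y->S0 S1-x->S1 S1-y->S2 S2-x->S1 S2-y->S3 S3-x->S1 S3-y->S4 S4-x->S4 S4-y->S4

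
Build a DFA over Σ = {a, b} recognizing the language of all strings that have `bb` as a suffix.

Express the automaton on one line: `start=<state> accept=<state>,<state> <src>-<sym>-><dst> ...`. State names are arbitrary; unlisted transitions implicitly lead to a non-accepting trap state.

Remember how much of `bb` the current input suffix matches. State q0 means no match yet; q1 means the last symbol is `b`; q2 means the last 2 symbols are `bb`. Only q2 accepts. On a mismatch, fall back to the longest proper suffix that is still a prefix of `bb`.
With 3 states:
        a   b  
>  q0   q0  q1 
   q1   q0  q2 
 * q2   q0  q2 
(> = start, * = accepting)

start=q0 accept=q2 q0-a->q0 q0-b->q1 q1-a->q0 q1-b->q2 q2-a->q0 q2-b->q2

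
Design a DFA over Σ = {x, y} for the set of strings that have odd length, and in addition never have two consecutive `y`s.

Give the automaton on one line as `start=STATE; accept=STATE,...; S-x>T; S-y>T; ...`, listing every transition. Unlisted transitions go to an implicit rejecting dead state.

Handle the two conditions separately and then intersect. The first has 2 states tracking the input length modulo 2; the second has 3 states tracking partial matches of the forbidden pattern `yy`. A product state is a pair (one from each), accepting exactly when both do. Equivalent product states are then merged.
With 5 states:
        x   y  
>  q0   q1  q2 
 * q1   q0  q3 
 * q2   q0  q4 
   q3   q1  q4 
   q4   q4  q4 
(> = start, * = accepting)

start=q0; accept=q1,q2; q0-x>q1; q0-y>q2; q1-x>q0; q1-y>q3; q2-x>q0; q2-y>q4; q3-x>q1; q3-y>q4; q4-x>q4; q4-y>q4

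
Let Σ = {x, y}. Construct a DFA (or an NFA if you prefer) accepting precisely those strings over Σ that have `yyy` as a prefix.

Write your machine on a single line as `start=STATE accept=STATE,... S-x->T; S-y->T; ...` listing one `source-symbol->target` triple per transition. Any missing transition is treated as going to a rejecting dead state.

Check the first 3 symbols one by one: A through C record how many have matched `yyy` so far; any wrong symbol goes to the dead state E. After all 3 match we enter the accepting sink D.
       x  y 
>  A   E  B 
   B   E  C 
   C   E  D 
 * D   D  D 
   E   E  E 
(> = start, * = accepting)

start=A; accept=D; A-x->E; A-y->B; B-x->E; B-y->C; C-x->E; C-y->D; D-x->D; D-y->D; E-x->E; E-y->E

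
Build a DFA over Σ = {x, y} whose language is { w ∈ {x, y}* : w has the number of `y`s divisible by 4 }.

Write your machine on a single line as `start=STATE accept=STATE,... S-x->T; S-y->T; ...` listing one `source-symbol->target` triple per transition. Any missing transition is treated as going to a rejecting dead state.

start=q0; accept=q0; q0-x->q0; q0-y->q1; q1-x->q1; q1-y->q2; q2-x->q2; q2-y->q3; q3-x->q3; q3-y->q0

The only thing that matters is how many `y`s have appeared, reduced mod 4. Use one state per residue: q0 for 0, …, q3 for 3. Reading `y` moves to the next residue; anything else stays put. q0 is accepting.
        x   y  
>* q0   q0  q1 
   q1   q1  q2 
   q2   q2  q3 
   q3   q3  q0 
(> = start, * = accepting)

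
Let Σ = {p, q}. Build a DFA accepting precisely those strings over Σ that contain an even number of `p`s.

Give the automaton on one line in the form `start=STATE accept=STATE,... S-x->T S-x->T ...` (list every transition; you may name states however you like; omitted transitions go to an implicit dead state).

Keep the running count of `p`s modulo 2: each `p` advances along the cycle s0 → s1 → s0 while other symbols loop. Accept at s0.
A 2-state machine:
        p   q  
>* s0   s1  s0 
   s1   s0  s1 
(> = start, * = accepting)

start=s0 accept=s0 s0-p->s1 s0-q->s0 s1-p->s0 s1-q->s1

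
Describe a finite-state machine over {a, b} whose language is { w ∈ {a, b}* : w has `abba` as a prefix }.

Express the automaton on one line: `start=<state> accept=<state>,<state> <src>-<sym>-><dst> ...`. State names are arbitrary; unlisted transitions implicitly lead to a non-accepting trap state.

start=s0 accept=s4 s0-a->s1 s0-b->s5 s1-a->s5 s1-b->s2 s2-a->s5 s2-b->s3 s3-a->s4 s3-b->s5 s4-a->s4 s4-b->s4 s5-a->s5 s5-b->s5

Walk along `abba` while the input agrees: from s0 take `a` to s1, and so on. Any deviation drops to the rejecting sink s5. Once s4 is reached the prefix is confirmed and every continuation is accepted.
        a   b  
>  s0   s1  s5 
   s1   s5  s2 
   s2   s5  s3 
   s3   s4  s5 
 * s4   s4  s4 
   s5   s5  s5 
(> = start, * = accepting)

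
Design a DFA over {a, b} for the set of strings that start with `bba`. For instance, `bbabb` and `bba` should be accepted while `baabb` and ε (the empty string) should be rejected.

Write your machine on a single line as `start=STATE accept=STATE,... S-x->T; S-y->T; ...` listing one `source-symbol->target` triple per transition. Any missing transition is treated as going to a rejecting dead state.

Check the first 3 symbols one by one: S0 through S2 record how many have matched `bba` so far; any wrong symbol goes to the dead state S4. After all 3 match we enter the accepting sink S3.
5 states suffice.
        a   b  
>  S0   S4  S1 
   S1   S4  S2 
   S2   S3  S4 
 * S3   S3  S3 
   S4   S4  S4 
(> = start, * = accepting)

start=S0; accept=S3; S0-a->S4; S0-b->S1; S1-a->S4; S1-b->S2; S2-a->S3; S2-b->S4; S3-a->S3; S3-b->S3; S4-a->S4; S4-b->S4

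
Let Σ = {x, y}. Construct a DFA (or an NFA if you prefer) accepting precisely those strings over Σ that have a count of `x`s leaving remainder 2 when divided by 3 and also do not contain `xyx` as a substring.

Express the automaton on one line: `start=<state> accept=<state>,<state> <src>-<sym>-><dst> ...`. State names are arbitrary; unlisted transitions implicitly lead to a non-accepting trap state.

Build one automaton per condition and run them in lockstep. One (3 states) tracks the count of `x`s modulo 3; the other (4 states) tracks partial matches of the forbidden pattern `xyx`. Each combined state is a pair, one component from each; accept when both components accept. Equivalent product states are then merged.
        x   y  
>  S0   S1  S0 
   S1   S2  S3 
 * S2   S4  S5 
   S3   S6  S7 
   S4   S1  S8 
 * S5   S6  S9 
   S6   S6  S6 
   S7   S2  S7 
   S8   S6  S0 
 * S9   S4  S9 
(> = start, * = accepting)

start=S0 accept=S2,S5,S9 S0-x->S1 S0-y->S0 S1-x->S2 S1-y->S3 S2-x->S4 S2-y->S5 S3-x->S6 S3-y->S7 S4-x->S1 S4-y->S8 S5-x->S6 S5-y->S9 S6-x->S6 S6-y->S6 S7-x->S2 S7-y->S7 S8-x->S6 S8-y->S0 S9-x->S4 S9-y->S9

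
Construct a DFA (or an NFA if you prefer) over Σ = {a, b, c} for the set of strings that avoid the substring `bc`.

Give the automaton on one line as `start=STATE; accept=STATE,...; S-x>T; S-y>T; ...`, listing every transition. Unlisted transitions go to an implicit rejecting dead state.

start=s0; accept=s0,s1; s0-a>s0; s0-b>s1; s0-c>s0; s1-a>s0; s1-b>s1; s1-c>s2; s2-a>s2; s2-b>s2; s2-c>s2

This is the complement of 'contains `bc`'. Use the same substring-matching states — s0 through s2 holding how much of `bc` has just been matched — but flip the accepting set: everything except the trap s2 accepts.
3 states suffice.
        a   b   c  
>* s0   s0  s1  s0 
 * s1   s0  s1  s2 
   s2   s2  s2  s2 
(> = start, * = accepting)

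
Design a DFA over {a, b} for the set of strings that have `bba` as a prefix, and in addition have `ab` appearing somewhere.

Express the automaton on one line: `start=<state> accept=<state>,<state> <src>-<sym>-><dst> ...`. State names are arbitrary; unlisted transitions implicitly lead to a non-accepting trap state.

start=q0 accept=q5 q0-a->q1 q0-b->q2 q1-a->q1 q1-b->q1 q2-a->q1 q2-b->q3 q3-a->q4 q3-b->q1 q4-a->q4 q4-b->q5 q5-a->q5 q5-b->q5

Build one automaton per condition and run them in lockstep. The first has 5 states tracking whether the input so far still matches the prefix `bba`; the second has 3 states tracking whether and how much of `ab` has been seen. A product state is a pair (one from each), accepting exactly when both do. Equivalent product states are then merged.
A 6-state machine:
        a   b  
>  q0   q1  q2 
   q1   q1  q1 
   q2   q1  q3 
   q3   q4  q1 
   q4   q4  q5 
 * q5   q5  q5 
(> = start, * = accepting)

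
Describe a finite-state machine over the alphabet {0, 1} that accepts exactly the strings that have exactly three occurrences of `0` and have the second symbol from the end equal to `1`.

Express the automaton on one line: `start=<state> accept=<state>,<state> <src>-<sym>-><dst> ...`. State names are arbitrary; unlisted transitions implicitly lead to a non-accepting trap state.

start=q0 accept=q7,q8 q0-0->q1 q0-1->q0 q1-0->q2 q1-1->q1 q2-0->q3 q2-1->q4 q3-0->q5 q3-1->q6 q4-0->q7 q4-1->q4 q5-0->q5 q5-1->q5 q6-0->q5 q6-1->q8 q7-0->q5 q7-1->q6 q8-0->q5 q8-1->q8

Build one automaton per condition and run them in lockstep. The first has 5 states tracking the count of `0`s, saturating at 4; the second has 7 states tracking the last 2 symbols read. A product state is a pair (one from each), accepting exactly when both do. Equivalent product states are then merged.
9 states suffice.
        0   1  
>  q0   q1  q0 
   q1   q2  q1 
   q2   q3  q4 
   q3   q5  q6 
   q4   q7  q4 
   q5   q5  q5 
   q6   q5  q8 
 * q7   q5  q6 
 * q8   q5  q8 
(> = start, * = accepting)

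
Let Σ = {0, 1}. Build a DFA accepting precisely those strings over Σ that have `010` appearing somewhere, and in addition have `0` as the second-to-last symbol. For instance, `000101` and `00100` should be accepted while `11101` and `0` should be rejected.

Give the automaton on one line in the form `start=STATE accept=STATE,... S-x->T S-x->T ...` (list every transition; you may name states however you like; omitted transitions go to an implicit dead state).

start=s0 accept=s4,s5 s0-0->s1 s0-1->s0 s1-0->s1 s1-1->s2 s2-0->s3 s2-1->s0 s3-0->s4 s3-1->s5 s4-0->s4 s4-1->s5 s5-0->s3 s5-1->s6 s6-0->s3 s6-1->s6

Handle the two conditions separately and then intersect. The first has 4 states tracking whether and how much of `010` has been seen; the second has 7 states tracking the last 2 symbols read. A product state is a pair (one from each), accepting exactly when both do. Minimizing collapses redundant product states.
A 7-state machine:
        0   1  
>  s0   s1  s0 
   s1   s1  s2 
   s2   s3  s0 
   s3   s4  s5 
 * s4   s4  s5 
 * s5   s3  s6 
   s6   s3  s6 
(> = start, * = accepting)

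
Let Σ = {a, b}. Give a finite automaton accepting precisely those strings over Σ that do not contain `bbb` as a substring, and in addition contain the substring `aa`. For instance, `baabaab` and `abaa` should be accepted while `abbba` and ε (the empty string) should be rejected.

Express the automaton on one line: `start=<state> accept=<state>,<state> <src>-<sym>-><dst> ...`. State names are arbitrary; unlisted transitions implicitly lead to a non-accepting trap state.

start=q0 accept=q3,q5,q7 q0-a->q1 q0-b->q2 q1-a->q3 q1-b->q2 q2-a->q1 q2-b->q4 q3-a->q3 q3-b->q5 q4-a->q1 q4-b->q6 q5-a->q3 q5-b->q7 q6-a->q8 q6-b->q6 q7-a->q3 q7-b->q9 q8-a->q9 q8-b->q6 q9-a->q9 q9-b->q9

Build one automaton per condition and run them in lockstep. One (4 states) tracks partial matches of the forbidden pattern `bbb`; the other (3 states) tracks whether and how much of `aa` has been seen. Each combined state is a pair, one component from each; accept when both components accept.
A 10-state machine:
        a   b  
>  q0   q1  q2 
   q1   q3  q2 
   q2   q1  q4 
 * q3   q3  q5 
   q4   q1  q6 
 * q5   q3  q7 
   q6   q8  q6 
 * q7   q3  q9 
   q8   q9  q6 
   q9   q9  q9 
(> = start, * = accepting)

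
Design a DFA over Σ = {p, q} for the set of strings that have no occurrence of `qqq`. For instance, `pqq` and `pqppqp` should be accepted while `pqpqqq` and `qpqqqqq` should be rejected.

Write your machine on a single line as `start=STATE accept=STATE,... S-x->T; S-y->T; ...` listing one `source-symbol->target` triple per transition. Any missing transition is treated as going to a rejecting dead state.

This is the complement of 'contains `qqq`'. Use the same substring-matching states — s0 through s3 holding how much of `qqq` has just been matched — but flip the accepting set: everything except the trap s3 accepts.
        p   q  
>* s0   s0  s1 
 * s1   s0  s2 
 * s2   s0  s3 
   s3   s3  s3 
(> = start, * = accepting)

start=s0; accept=s0,s1,s2; s0-p->s0; s0-q->s1; s1-p->s0; s1-q->s2; s2-p->s0; s2-q->s3; s3-p->s3; s3-q->s3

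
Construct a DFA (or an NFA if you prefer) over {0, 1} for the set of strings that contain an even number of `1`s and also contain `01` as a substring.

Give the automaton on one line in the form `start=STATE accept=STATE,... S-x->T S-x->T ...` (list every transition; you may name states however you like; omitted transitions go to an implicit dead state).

start=q0 accept=q4 q0-0->q1 q0-1->q2 q1-0->q1 q1-1->q3 q2-0->q3 q2-1->q0 q3-0->q3 q3-1->q4 q4-0->q4 q4-1->q3

Run two small machines in parallel and take their product. The first has 2 states tracking the count of `1`s modulo 2; the second has 3 states tracking whether and how much of `01` has been seen. A product state is a pair (one from each), accepting exactly when both do. Equivalent product states are then merged.
With 5 states:
        0   1  
>  q0   q1  q2 
   q1   q1  q3 
   q2   q3  q0 
   q3   q3  q4 
 * q4   q4  q3 
(> = start, * = accepting)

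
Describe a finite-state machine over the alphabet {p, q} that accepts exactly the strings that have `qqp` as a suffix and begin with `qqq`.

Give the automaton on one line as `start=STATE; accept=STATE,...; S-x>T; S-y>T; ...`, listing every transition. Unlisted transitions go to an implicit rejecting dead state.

Handle the two conditions separately and then intersect. The first has 4 states tracking how much of the suffix `qqp` has currently been matched; the second has 5 states tracking whether the input so far still matches the prefix `qqq`. A product state is a pair (one from each), accepting exactly when both do. After merging equivalent states the machine shrinks.
An 8-state machine:
       p  q 
>  A   B  C 
   B   B  B 
   C   B  D 
   D   B  E 
   E   F  E 
 * F   G  H 
   G   G  H 
   H   G  E 
(> = start, * = accepting)

start=A; accept=F; A-p>B; A-q>C; B-p>B; B-q>B; C-p>B; C-q>D; D-p>B; D-q>E; E-p>F; E-q>E; F-p>G; F-q>H; G-p>G; G-q>H; H-p>G; H-q>E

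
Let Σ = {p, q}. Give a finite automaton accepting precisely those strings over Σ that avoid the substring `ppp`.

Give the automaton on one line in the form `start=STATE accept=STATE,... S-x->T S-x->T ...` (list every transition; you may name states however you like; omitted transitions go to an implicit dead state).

This is the complement of 'contains `ppp`'. Use the same substring-matching states — A through D holding how much of `ppp` has just been matched — but flip the accepting set: everything except the trap D accepts.
With 4 states:
       p  q 
>* A   B  A 
 * B   C  A 
 * C   D  A 
   D   D  D 
(> = start, * = accepting)

start=A accept=A,B,C A-p->B A-q->A B-p->C B-q->A C-p->D C-q->A D-p->D D-q->D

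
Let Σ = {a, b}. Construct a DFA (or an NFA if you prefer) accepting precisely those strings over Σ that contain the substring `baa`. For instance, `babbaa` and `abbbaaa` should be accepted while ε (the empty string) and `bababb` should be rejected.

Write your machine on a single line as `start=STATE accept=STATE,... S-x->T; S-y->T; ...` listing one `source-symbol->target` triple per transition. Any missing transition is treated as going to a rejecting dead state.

Track how much of `baa` has been matched so far: state s0 is no progress, s3 is the absorbing accept state reached once `baa` has occurred. Intermediate states record partial matches; on a mismatch, fall back to the longest reusable overlap.
A 4-state machine:
        a   b  
>  s0   s0  s1 
   s1   s2  s1 
   s2   s3  s1 
 * s3   s3  s3 
(> = start, * = accepting)

start=s0; accept=s3; s0-a->s0; s0-b->s1; s1-a->s2; s1-b->s1; s2-a->s3; s2-b->s1; s3-a->s3; s3-b->s3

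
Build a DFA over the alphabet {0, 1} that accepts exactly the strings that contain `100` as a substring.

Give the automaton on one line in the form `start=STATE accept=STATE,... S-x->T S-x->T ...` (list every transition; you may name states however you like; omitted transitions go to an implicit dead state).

start=q0 accept=q3 q0-0->q0 q0-1->q1 q1-0->q2 q1-1->q1 q2-0->q3 q2-1->q1 q3-0->q3 q3-1->q3

States q0..q2 record the length of the longest prefix of `100` that matches the current input suffix. Reaching q3 means `100` has been seen, and we stay there forever. Accept from q3.
A 4-state machine:
        0   1  
>  q0   q0  q1 
   q1   q2  q1 
   q2   q3  q1 
 * q3   q3  q3 
(> = start, * = accepting)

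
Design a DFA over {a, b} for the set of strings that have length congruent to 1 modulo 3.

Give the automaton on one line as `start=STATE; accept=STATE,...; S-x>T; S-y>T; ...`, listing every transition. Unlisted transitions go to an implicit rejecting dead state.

Count input length modulo 3: every symbol advances one step around the cycle S0 → S1 → S2 → S0. Accept at S1.
3 states suffice.
        a   b  
>  S0   S1  S1 
 * S1   S2  S2 
   S2   S0  S0 
(> = start, * = accepting)

start=S0; accept=S1; S0-a>S1; S0-b>S1; S1-a>S2; S1-b>S2; S2-a>S0; S2-b>S0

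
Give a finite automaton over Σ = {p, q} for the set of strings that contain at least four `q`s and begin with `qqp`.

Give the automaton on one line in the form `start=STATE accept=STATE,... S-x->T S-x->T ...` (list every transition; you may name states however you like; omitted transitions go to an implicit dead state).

start=s0 accept=s10,s12 s0-p->s1 s0-q->s2 s1-p->s1 s1-q->s3 s2-p->s3 s2-q->s4 s3-p->s3 s3-q->s5 s4-p->s6 s4-q->s7 s5-p->s5 s5-q->s7 s6-p->s6 s6-q->s8 s7-p->s7 s7-q->s9 s8-p->s8 s8-q->s10 s9-p->s9 s9-q->s11 s10-p->s10 s10-q->s12 s11-p->s11 s11-q->s11 s12-p->s12 s12-q->s12

Handle the two conditions separately and then intersect. One (6 states) tracks the count of `q`s, saturating at 5; the other (5 states) tracks whether the input so far still matches the prefix `qqp`. Each combined state is a pair, one component from each; accept when both components accept.
13 states suffice.
          p    q  
>  s0     s1   s2 
   s1     s1   s3 
   s2     s3   s4 
   s3     s3   s5 
   s4     s6   s7 
   s5     s5   s7 
   s6     s6   s8 
   s7     s7   s9 
   s8     s8  s10 
   s9     s9  s11 
 * s10   s10  s12 
   s11   s11  s11 
 * s12   s12  s12 
(> = start, * = accepting)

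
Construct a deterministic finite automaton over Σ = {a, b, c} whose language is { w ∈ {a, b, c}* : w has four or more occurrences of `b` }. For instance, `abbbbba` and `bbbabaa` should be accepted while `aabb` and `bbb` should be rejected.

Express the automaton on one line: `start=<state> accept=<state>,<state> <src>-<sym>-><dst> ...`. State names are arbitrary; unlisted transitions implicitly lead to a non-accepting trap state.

start=s0 accept=s4,s5 s0-a->s0 s0-b->s1 s0-c->s0 s1-a->s1 s1-b->s2 s1-c->s1 s2-a->s2 s2-b->s3 s2-c->s2 s3-a->s3 s3-b->s4 s3-c->s3 s4-a->s4 s4-b->s5 s4-c->s4 s5-a->s5 s5-b->s5 s5-c->s5

Count `b`s, saturating at 5: states s0 through s4 mean 0 through 4 `b`s seen; s5 means more than 4. Each `b` increments (capped at s5); other symbols loop. Accept from {s4, s5}.
A 6-state machine:
        a   b   c  
>  s0   s0  s1  s0 
   s1   s1  s2  s1 
   s2   s2  s3  s2 
   s3   s3  s4  s3 
 * s4   s4  s5  s4 
 * s5   s5  s5  s5 
(> = start, * = accepting)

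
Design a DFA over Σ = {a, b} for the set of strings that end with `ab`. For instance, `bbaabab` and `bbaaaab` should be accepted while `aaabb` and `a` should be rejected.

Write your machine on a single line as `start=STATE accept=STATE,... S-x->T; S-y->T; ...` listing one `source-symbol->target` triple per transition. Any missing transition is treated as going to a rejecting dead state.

Let each state record the length of the longest suffix of the input read so far that is also a prefix of `ab`. S1 means the last symbol is `a`; S2 means the last 2 symbols are `ab`. Accept only at S2, where the string currently ends in `ab`.
        a   b  
>  S0   S1  S0 
   S1   S1  S2 
 * S2   S1  S0 
(> = start, * = accepting)

start=S0; accept=S2; S0-a->S1; S0-b->S0; S1-a->S1; S1-b->S2; S2-a->S1; S2-b->S0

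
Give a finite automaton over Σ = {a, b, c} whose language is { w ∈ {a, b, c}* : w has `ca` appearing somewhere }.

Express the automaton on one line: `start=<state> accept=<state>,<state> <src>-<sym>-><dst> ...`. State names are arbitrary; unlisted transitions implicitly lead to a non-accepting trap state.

Track how much of `ca` has been matched so far: state q0 is no progress, q2 is the absorbing accept state reached once `ca` has occurred. Intermediate states record partial matches; on a mismatch, fall back to the longest reusable overlap.
        a   b   c  
>  q0   q0  q0  q1 
   q1   q2  q0  q1 
 * q2   q2  q2  q2 
(> = start, * = accepting)

start=q0 accept=q2 q0-a->q0 q0-b->q0 q0-c->q1 q1-a->q2 q1-b->q0 q1-c->q1 q2-a->q2 q2-b->q2 q2-c->q2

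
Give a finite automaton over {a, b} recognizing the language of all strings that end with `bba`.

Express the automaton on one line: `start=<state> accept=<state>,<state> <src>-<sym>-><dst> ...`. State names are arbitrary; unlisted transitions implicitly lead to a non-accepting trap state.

Let each state record the length of the longest suffix of the input read so far that is also a prefix of `bba`. q1 means the last symbol is `b`; q2 means the last 2 symbols are `bb`; q3 means the last 3 symbols are `bba`. Accept only at q3, where the string currently ends in `bba`.
4 states suffice.
        a   b  
>  q0   q0  q1 
   q1   q0  q2 
   q2   q3  q2 
 * q3   q0  q1 
(> = start, * = accepting)

start=q0 accept=q3 q0-a->q0 q0-b->q1 q1-a->q0 q1-b->q2 q2-a->q3 q2-b->q2 q3-a->q0 q3-b->q1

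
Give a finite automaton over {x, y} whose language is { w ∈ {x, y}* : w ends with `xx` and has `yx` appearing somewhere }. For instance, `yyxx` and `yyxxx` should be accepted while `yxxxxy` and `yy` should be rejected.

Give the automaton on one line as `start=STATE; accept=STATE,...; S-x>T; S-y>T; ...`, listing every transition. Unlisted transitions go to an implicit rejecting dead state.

Handle the two conditions separately and then intersect. One (3 states) tracks how much of the suffix `xx` has currently been matched; the other (3 states) tracks whether and how much of `yx` has been seen. Each combined state is a pair, one component from each; accept when both components accept. Equivalent product states are then merged.
       x  y 
>  A   A  B 
   B   C  B 
   C   D  B 
 * D   D  B 
(> = start, * = accepting)

start=A; accept=D; A-x>A; A-y>B; B-x>C; B-y>B; C-x>D; C-y>B; D-x>D; D-y>B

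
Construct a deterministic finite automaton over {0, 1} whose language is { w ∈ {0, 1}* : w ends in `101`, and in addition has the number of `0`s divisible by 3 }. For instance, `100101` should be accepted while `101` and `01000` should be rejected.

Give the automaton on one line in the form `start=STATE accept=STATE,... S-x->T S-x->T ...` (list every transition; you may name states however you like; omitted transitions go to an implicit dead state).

start=A accept=F A-0->B A-1->A B-0->C B-1->B C-0->A C-1->D D-0->E D-1->D E-0->B E-1->F F-0->B F-1->A

Handle the two conditions separately and then intersect. One (4 states) tracks how much of the suffix `101` has currently been matched; the other (3 states) tracks the count of `0`s modulo 3. Each combined state is a pair, one component from each; accept when both components accept. Minimizing collapses redundant product states.
With 6 states:
       0  1 
>  A   B  A 
   B   C  B 
   C   A  D 
   D   E  D 
   E   B  F 
 * F   B  A 
(> = start, * = accepting)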